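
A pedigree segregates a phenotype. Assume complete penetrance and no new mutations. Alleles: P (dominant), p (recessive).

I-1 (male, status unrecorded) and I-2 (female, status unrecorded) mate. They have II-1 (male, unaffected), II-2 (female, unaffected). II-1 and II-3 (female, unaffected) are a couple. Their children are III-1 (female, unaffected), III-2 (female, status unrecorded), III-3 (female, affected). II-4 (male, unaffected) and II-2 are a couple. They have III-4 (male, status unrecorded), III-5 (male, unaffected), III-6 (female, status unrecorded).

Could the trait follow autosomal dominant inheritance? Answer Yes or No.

Under autosomal dominant, III-3 (affected, female) cannot arise from II-1 (unaffected) × II-3 (unaffected).

No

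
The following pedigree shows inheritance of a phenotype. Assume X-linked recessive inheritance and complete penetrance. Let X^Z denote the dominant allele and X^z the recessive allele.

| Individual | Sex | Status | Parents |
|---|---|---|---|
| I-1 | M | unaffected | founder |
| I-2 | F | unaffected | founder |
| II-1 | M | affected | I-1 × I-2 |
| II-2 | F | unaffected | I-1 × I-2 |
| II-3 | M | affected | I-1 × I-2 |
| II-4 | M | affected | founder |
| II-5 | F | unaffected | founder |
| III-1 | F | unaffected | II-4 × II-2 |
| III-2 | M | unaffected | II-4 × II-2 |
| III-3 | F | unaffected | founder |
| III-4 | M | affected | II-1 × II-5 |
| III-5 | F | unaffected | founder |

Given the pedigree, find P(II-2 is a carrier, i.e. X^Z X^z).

I-1 is unaffected, so I-1 is X^Z Y.
I-2 is unaffected so carries Z and passed z to II-1 (X^z Y), so I-2 is X^Z X^z.
Their cross gives offspring ratios 1/2 X^Z X^Z : 1/2 X^Z X^z. Conditioning on II-2 being unaffected, P(X^Z X^z) = 1/2 / 1 = 1/2 before taking II-2's own offspring into account.
II-4 is affected, so II-4 is X^z Y.
Now use II-2's offspring. Probability of each recorded status — unaffected daughter III-1: 1/2 if II-2 is X^Z X^z, 1 if X^Z X^Z; unaffected son III-2: 1/2 if II-2 is X^Z X^z, 1 if X^Z X^Z.
Bayes: P(X^Z X^z) = 1/2·1/4 / (1/2·1/4 + 1/2·1) = 1/5.

1/5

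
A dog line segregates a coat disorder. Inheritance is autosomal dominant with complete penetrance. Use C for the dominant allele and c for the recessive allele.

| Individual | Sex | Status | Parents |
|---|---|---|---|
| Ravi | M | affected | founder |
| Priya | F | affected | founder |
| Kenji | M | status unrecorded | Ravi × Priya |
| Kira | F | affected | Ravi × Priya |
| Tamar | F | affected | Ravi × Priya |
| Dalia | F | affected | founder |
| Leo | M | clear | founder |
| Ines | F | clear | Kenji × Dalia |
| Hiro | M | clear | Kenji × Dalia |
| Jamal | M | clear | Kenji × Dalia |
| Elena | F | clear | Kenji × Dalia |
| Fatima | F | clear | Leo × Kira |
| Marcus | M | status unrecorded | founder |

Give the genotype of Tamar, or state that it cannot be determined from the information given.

Tamar's phenotype allows CC or Cc, and no parent or child forces a single allele at both positions; consistent genotype assignments exist with Tamar as CC or Cc.

cannot be determined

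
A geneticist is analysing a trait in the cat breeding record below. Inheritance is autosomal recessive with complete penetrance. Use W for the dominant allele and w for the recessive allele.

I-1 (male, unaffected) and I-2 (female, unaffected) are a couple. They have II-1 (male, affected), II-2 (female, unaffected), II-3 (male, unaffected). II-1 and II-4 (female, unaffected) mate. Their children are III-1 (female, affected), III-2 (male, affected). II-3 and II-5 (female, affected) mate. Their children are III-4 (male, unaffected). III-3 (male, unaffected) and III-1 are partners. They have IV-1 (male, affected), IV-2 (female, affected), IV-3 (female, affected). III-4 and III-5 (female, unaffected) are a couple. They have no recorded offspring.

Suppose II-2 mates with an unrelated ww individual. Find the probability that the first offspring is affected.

1/3

I-1 is unaffected so carries W and passed w to II-1 (ww), so I-1 is Ww.
I-2 is unaffected so carries W and passed w to II-1 (ww), so I-2 is Ww.
II-2 is an unaffected offspring of I-1 (Ww) × I-2 (Ww), whose cross gives 1/4 WW : 1/2 Ww : 1/4 ww; conditioning on being unaffected, II-2 is WW with probability 1/3, Ww with probability 2/3.
Summing over parental genotype combinations, P(offspring is affected) = 2/3·1/2 = 1/3.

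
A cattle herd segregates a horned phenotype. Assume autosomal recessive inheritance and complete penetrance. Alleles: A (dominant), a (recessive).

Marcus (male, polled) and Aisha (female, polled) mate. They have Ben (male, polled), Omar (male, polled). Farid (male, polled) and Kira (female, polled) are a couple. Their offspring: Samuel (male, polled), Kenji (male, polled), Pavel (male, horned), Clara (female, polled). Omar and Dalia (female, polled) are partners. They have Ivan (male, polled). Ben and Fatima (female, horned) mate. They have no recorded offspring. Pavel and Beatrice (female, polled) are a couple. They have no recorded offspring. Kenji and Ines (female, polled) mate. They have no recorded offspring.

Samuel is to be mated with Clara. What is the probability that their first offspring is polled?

8/9

Farid is polled so carries A and passed a to Pavel (aa), so Farid is Aa.
Kira is polled so carries A and passed a to Pavel (aa), so Kira is Aa.
Samuel is a polled offspring of Farid (Aa) × Kira (Aa), whose cross gives 1/4 AA : 1/2 Aa : 1/4 aa; conditioning on being polled, Samuel is AA with probability 1/3, Aa with probability 2/3.
Clara is a polled offspring of Farid (Aa) × Kira (Aa), whose cross gives 1/4 AA : 1/2 Aa : 1/4 aa; conditioning on being polled, Clara is AA with probability 1/3, Aa with probability 2/3.
Summing over parental genotype combinations, P(offspring is polled) = 1/9·1 + 2/9·1 + 2/9·1 + 4/9·3/4 = 8/9.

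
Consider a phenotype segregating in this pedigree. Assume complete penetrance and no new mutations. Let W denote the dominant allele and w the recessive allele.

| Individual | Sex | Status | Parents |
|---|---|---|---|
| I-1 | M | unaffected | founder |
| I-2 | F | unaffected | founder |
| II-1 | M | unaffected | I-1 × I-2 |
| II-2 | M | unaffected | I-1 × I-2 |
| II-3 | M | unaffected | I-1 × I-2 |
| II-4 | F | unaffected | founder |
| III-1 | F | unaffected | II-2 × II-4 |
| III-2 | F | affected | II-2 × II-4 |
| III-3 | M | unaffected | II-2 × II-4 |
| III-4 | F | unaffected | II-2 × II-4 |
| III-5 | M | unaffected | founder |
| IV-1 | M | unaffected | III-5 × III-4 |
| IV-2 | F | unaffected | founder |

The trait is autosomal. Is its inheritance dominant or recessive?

II-2 and II-4 are both unaffected yet have an affected child III-2. Under dominance, an affected child requires at least one affected parent, so the trait cannot be dominant.

recessive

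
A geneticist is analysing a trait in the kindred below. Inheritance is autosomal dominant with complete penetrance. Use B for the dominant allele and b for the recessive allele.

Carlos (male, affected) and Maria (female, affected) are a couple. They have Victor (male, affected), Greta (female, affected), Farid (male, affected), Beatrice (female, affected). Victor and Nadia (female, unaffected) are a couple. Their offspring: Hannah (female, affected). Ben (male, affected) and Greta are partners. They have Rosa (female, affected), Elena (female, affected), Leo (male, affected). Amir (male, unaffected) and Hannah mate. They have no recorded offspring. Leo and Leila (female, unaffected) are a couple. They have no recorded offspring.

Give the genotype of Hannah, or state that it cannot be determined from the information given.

Bb

From phenotype alone, Hannah is BB or Bb.
Hannah is affected so carries B and received b from Nadia (bb), so Hannah is Bb.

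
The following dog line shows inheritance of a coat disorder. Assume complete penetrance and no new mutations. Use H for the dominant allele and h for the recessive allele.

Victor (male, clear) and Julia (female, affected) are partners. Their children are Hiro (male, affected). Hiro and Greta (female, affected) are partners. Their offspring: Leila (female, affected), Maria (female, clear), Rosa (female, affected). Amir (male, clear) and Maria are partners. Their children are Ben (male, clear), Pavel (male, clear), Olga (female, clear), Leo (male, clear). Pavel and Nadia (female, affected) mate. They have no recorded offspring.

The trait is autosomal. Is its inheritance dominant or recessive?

dominant

Hiro and Greta are both affected yet have a clear child Maria. Under a recessive model two affected parents are homozygous and every child would be affected, so the trait cannot be recessive.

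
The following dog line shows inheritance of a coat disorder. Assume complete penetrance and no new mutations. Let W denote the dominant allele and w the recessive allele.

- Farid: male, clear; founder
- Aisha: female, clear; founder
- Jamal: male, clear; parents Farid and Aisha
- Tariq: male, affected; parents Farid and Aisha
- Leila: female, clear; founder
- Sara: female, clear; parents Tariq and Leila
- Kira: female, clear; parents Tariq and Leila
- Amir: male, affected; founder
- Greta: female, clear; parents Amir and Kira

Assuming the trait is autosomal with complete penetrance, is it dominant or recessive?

Farid and Aisha are both clear yet have an affected child Tariq. Under dominance, an affected child requires at least one affected parent, so the trait cannot be dominant.

recessive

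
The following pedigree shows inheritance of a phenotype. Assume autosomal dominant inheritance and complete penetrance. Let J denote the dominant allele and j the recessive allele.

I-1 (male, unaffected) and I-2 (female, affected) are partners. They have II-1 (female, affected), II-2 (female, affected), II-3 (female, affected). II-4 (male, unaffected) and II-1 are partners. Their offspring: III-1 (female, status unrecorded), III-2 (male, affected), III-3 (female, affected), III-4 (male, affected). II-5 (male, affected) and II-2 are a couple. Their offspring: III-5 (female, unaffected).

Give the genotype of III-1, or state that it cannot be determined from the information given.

III-1's phenotype is unrecorded, and no parent or child forces a single allele at both positions; consistent genotype assignments exist with III-1 as Jj or jj.

cannot be determined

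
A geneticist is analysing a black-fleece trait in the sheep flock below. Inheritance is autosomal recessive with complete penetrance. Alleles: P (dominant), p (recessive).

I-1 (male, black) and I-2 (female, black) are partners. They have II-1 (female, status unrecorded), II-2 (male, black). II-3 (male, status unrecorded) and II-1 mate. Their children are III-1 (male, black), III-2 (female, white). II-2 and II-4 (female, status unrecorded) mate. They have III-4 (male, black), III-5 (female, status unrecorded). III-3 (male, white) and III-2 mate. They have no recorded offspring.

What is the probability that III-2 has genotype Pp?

III-2 is white so carries P and received p from II-1 (pp), so III-2 is Pp, giving P(Pp) = 1.

1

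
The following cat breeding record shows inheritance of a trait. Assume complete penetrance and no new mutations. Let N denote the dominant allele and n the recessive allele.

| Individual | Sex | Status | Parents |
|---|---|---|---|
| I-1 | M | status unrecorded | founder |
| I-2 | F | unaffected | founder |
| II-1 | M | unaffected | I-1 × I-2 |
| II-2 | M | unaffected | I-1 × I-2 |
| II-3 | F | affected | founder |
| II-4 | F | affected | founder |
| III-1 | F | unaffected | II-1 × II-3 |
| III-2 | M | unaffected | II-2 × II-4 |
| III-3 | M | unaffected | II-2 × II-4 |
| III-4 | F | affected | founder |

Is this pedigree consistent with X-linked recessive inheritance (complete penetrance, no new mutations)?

Under X-linked recessive, III-2 (unaffected, male) cannot arise from II-2 (unaffected) × II-4 (affected).

No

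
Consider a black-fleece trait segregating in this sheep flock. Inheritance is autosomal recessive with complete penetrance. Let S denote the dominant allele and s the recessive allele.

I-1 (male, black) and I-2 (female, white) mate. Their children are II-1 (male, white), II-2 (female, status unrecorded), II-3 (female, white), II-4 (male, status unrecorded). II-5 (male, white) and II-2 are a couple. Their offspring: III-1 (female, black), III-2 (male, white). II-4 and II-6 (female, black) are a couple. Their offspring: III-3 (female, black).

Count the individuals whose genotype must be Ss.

3

Obligate heterozygotes: II-1 is white so carries S and received s from I-1 (ss), so II-1 is Ss; II-3 is white so carries S and received s from I-1 (ss), so II-3 is Ss; II-5 is white so carries S and passed s to III-1 (ss), so II-5 is Ss.
Every other individual is either homozygous by phenotype or has at least one consistent homozygous assignment, so the count is 3.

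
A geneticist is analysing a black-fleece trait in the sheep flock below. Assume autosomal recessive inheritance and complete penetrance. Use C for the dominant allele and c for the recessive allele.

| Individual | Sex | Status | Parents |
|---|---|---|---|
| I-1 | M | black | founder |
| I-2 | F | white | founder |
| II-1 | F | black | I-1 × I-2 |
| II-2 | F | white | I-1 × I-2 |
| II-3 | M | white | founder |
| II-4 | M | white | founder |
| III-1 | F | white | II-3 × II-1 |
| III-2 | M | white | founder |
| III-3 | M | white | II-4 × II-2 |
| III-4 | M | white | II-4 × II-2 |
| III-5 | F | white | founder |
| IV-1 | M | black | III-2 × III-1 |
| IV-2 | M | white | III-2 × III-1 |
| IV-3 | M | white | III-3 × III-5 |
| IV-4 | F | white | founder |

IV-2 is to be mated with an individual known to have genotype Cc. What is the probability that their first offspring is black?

III-2 is white so carries C and passed c to IV-1 (cc), so III-2 is Cc.
III-1 is white so carries C and received c from II-1 (cc), so III-1 is Cc.
IV-2 is a white offspring of III-2 (Cc) × III-1 (Cc), whose cross gives 1/4 CC : 1/2 Cc : 1/4 cc; conditioning on being white, IV-2 is CC with probability 1/3, Cc with probability 2/3.
Summing over parental genotype combinations, P(offspring is black) = 2/3·1/4 = 1/6.

1/6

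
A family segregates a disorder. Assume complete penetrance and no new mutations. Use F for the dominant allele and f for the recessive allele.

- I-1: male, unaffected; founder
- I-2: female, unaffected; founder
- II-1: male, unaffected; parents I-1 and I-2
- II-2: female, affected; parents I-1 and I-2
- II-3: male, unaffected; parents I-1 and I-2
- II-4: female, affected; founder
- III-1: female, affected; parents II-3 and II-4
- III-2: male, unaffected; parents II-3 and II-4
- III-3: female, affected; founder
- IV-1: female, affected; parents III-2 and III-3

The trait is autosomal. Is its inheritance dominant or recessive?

recessive

I-1 and I-2 are both unaffected yet have an affected child II-2. Under dominance, an affected child requires at least one affected parent, so the trait cannot be dominant.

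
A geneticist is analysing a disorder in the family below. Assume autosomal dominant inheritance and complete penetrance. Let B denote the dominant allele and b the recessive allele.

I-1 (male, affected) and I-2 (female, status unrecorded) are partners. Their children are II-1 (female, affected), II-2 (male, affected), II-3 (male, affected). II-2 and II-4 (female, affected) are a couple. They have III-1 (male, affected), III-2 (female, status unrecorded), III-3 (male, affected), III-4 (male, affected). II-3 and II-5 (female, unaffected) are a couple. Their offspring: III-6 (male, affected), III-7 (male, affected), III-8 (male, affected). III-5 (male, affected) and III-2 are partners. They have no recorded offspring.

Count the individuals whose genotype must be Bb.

Obligate heterozygotes: III-6 is affected so carries B and received b from II-5 (bb), so III-6 is Bb; III-7 is affected so carries B and received b from II-5 (bb), so III-7 is Bb; III-8 is affected so carries B and received b from II-5 (bb), so III-8 is Bb.
Every other individual is either homozygous by phenotype or has at least one consistent homozygous assignment, so the count is 3.

3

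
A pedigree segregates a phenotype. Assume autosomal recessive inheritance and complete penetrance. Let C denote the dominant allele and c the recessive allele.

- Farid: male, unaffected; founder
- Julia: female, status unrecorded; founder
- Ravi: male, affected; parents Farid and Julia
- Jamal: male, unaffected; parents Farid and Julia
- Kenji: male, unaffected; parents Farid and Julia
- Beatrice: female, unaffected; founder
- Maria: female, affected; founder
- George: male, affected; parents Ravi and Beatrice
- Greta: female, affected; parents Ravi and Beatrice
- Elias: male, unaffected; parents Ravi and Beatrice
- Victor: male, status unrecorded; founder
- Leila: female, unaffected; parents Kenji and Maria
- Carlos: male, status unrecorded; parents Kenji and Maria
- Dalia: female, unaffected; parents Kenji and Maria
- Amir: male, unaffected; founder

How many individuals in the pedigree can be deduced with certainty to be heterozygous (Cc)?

Obligate heterozygotes: Farid is unaffected so carries C and passed c to Ravi (cc), so Farid is Cc; Beatrice is unaffected so carries C and passed c to George (cc), so Beatrice is Cc; Elias is unaffected so carries C and received c from Ravi (cc), so Elias is Cc; Leila is unaffected so carries C and received c from Maria (cc), so Leila is Cc; Dalia is unaffected so carries C and received c from Maria (cc), so Dalia is Cc.
Every other individual is either homozygous by phenotype or has at least one consistent homozygous assignment, so the count is 5.

5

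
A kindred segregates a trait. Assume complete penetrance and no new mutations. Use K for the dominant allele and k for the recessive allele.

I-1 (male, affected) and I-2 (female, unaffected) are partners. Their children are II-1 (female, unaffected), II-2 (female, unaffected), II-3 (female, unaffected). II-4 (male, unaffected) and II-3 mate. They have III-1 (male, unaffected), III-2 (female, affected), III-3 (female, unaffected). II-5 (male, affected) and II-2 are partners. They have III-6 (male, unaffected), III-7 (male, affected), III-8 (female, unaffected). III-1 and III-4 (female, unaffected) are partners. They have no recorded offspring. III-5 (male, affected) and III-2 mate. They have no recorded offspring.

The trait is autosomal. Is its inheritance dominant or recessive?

recessive

II-4 and II-3 are both unaffected yet have an affected child III-2. Under dominance, an affected child requires at least one affected parent, so the trait cannot be dominant.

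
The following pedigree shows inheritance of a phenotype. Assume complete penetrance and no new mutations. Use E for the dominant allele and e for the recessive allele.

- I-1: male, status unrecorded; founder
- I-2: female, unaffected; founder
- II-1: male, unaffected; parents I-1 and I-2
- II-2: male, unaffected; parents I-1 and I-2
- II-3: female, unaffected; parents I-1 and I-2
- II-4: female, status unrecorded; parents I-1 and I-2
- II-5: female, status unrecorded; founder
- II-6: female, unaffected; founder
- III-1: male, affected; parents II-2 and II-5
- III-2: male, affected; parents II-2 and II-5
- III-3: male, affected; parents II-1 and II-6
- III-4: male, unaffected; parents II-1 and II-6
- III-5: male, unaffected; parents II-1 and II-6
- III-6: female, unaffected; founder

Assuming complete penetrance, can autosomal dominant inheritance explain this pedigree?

Under autosomal dominant, III-3 (affected, male) cannot arise from II-1 (unaffected) × II-6 (unaffected).

No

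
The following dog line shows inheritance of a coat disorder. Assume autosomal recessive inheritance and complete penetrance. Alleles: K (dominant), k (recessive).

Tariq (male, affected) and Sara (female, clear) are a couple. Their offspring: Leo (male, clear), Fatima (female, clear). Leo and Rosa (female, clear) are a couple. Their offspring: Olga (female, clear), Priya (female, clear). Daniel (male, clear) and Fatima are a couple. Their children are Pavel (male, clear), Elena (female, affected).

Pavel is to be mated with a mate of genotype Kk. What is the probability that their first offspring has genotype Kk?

1/2

Daniel is clear so carries K and passed k to Elena (kk), so Daniel is Kk.
Fatima is clear so carries K and received k from Tariq (kk), so Fatima is Kk.
Pavel is a clear offspring of Daniel (Kk) × Fatima (Kk), whose cross gives 1/4 KK : 1/2 Kk : 1/4 kk; conditioning on being clear, Pavel is KK with probability 1/3, Kk with probability 2/3.
Summing over parental genotype combinations, P(offspring has genotype Kk) = 1/3·1/2 + 2/3·1/2 = 1/2.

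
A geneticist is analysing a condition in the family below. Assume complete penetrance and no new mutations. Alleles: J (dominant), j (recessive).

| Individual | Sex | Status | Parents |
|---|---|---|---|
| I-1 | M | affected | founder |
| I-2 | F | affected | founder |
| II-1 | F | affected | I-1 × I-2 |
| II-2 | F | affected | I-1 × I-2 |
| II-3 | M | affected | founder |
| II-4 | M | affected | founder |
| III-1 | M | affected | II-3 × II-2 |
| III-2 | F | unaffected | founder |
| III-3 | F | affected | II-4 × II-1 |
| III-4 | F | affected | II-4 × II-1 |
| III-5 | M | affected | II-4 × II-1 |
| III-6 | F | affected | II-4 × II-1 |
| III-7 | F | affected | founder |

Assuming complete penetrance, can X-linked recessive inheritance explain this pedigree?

Yes

A consistent assignment under X-linked recessive exists: I-1 X^j Y, I-2 X^j X^j, II-1 X^j X^j, II-2 X^j X^j, II-3 X^j Y, II-4 X^j Y, III-1 X^j Y, III-2 X^J X^J, III-3 X^j X^j, III-4 X^j X^j, III-5 X^j Y, III-6 X^j X^j, III-7 X^j X^j.
In this assignment every recorded phenotype matches its genotype and every non-founder's genotype is obtainable from its parents' genotypes, so the pedigree is consistent.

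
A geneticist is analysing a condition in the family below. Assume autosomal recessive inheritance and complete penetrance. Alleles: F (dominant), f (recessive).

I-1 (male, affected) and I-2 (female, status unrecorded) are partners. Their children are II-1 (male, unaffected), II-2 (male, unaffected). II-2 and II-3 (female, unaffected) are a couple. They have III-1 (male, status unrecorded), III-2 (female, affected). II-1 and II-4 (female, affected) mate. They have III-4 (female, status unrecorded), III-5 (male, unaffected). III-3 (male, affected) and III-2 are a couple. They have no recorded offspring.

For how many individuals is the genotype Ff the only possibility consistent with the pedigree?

4

Obligate heterozygotes: II-1 is unaffected so carries F and received f from I-1 (ff), so II-1 is Ff; II-2 is unaffected so carries F and received f from I-1 (ff), so II-2 is Ff; II-3 is unaffected so carries F and passed f to III-2 (ff), so II-3 is Ff; III-5 is unaffected so carries F and received f from II-4 (ff), so III-5 is Ff.
Every other individual is either homozygous by phenotype or has at least one consistent homozygous assignment, so the count is 4.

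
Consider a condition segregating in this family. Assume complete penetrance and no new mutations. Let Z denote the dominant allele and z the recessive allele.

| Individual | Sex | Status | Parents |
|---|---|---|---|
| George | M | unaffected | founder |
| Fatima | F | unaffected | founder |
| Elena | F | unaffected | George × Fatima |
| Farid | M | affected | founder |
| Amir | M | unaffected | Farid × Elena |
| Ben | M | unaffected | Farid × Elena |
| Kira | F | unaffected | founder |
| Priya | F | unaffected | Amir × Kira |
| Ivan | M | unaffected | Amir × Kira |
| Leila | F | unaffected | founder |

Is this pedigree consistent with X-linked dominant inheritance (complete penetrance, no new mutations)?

A consistent assignment under X-linked dominant exists: George X^z Y, Fatima X^z X^z, Elena X^z X^z, Farid X^Z Y, Amir X^z Y, Ben X^z Y, Kira X^z X^z, Priya X^z X^z, Ivan X^z Y, Leila X^z X^z.
In this assignment every recorded phenotype matches its genotype and every non-founder's genotype is obtainable from its parents' genotypes, so the pedigree is consistent.

Yes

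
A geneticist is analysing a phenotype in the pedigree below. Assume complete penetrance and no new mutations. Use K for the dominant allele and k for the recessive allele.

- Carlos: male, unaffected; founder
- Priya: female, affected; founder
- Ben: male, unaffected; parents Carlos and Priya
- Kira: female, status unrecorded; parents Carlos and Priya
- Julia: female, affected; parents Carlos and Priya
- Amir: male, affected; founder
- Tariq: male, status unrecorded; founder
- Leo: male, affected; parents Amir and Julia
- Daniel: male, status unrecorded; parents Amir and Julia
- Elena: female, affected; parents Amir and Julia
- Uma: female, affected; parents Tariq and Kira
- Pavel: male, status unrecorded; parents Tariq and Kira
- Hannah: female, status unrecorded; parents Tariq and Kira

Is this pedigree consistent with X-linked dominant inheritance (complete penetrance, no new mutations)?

A consistent assignment under X-linked dominant exists: Carlos X^k Y, Priya X^K X^k, Ben X^k Y, Kira X^K X^k, Julia X^K X^k, Amir X^K Y, Tariq X^K Y, Leo X^K Y, Daniel X^K Y, Elena X^K X^K, Uma X^K X^K, Pavel X^K Y, Hannah X^K X^K.
In this assignment every recorded phenotype matches its genotype and every non-founder's genotype is obtainable from its parents' genotypes, so the pedigree is consistent.

Yes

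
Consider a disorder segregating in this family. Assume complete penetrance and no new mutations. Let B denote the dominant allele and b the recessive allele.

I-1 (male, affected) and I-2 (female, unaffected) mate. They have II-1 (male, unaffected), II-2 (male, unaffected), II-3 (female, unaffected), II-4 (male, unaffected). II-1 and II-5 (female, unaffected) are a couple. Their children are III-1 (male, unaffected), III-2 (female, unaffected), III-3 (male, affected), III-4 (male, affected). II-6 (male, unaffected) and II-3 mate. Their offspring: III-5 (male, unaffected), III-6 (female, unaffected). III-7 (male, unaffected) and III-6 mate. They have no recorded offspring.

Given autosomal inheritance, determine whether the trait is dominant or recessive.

recessive

II-1 and II-5 are both unaffected yet have an affected child III-3. Under dominance, an affected child requires at least one affected parent, so the trait cannot be dominant.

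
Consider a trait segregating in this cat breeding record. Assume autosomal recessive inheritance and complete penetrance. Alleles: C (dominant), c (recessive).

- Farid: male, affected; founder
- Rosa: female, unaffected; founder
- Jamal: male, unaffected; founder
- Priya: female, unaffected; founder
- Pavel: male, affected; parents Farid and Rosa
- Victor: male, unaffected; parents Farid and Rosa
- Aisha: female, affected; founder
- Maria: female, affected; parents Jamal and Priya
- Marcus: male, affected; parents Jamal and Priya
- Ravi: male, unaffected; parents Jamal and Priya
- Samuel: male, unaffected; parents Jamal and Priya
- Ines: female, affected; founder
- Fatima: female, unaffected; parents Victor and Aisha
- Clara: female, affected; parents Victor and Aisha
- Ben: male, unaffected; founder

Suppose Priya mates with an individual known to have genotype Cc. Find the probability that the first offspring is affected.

Priya is unaffected so carries C and passed c to Maria (cc), so Priya is Cc.
The cross gives 1/4 CC : 1/2 Cc : 1/4 cc, so P(offspring is affected) = 1/4.

1/4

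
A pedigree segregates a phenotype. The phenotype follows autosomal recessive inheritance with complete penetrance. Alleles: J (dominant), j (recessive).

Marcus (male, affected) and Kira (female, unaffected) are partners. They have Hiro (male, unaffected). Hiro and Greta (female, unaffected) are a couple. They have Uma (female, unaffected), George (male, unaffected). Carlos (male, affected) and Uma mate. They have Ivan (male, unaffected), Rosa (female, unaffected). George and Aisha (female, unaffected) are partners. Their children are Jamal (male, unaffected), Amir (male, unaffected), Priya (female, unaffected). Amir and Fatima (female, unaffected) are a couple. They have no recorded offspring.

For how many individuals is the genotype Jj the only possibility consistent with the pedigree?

3

Obligate heterozygotes: Hiro is unaffected so carries J and received j from Marcus (jj), so Hiro is Jj; Ivan is unaffected so carries J and received j from Carlos (jj), so Ivan is Jj; Rosa is unaffected so carries J and received j from Carlos (jj), so Rosa is Jj.
Every other individual is either homozygous by phenotype or has at least one consistent homozygous assignment, so the count is 3.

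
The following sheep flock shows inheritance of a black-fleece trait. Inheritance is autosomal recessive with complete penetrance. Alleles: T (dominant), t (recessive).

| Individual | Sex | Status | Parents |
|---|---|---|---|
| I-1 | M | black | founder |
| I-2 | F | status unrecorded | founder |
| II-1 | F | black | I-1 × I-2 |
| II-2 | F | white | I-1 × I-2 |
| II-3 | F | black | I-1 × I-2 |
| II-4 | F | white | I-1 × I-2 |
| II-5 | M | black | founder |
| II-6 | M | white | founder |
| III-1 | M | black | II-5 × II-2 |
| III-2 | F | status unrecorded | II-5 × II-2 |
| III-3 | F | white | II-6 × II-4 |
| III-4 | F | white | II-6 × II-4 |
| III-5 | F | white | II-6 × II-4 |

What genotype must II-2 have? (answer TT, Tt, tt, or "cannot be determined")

From phenotype alone, II-2 is TT or Tt.
II-2 is white so carries T and received t from I-1 (tt), so II-2 is Tt.

Tt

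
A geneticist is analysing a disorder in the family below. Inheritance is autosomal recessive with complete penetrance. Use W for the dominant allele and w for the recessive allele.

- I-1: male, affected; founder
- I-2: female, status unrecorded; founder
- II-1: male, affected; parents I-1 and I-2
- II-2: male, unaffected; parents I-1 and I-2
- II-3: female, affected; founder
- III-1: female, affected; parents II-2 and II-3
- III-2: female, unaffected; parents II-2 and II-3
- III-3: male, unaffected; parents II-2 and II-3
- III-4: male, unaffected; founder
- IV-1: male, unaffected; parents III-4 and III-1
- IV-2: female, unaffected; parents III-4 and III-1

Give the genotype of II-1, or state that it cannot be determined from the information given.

II-1 is affected, so II-1 is ww.

ww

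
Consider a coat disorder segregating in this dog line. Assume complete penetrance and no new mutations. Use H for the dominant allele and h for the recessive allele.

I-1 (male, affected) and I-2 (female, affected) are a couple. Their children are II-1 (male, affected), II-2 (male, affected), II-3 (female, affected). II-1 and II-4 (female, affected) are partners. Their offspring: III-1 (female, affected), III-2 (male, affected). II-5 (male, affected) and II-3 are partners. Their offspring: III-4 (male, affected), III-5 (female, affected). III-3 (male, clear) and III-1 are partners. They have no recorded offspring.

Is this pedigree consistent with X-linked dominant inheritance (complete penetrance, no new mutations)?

Yes

A consistent assignment under X-linked dominant exists: I-1 X^H Y, I-2 X^H X^H, II-1 X^H Y, II-2 X^H Y, II-3 X^H X^H, II-4 X^H X^H, II-5 X^H Y, III-1 X^H X^H, III-2 X^H Y, III-3 X^h Y, III-4 X^H Y, III-5 X^H X^H.
In this assignment every recorded phenotype matches its genotype and every non-founder's genotype is obtainable from its parents' genotypes, so the pedigree is consistent.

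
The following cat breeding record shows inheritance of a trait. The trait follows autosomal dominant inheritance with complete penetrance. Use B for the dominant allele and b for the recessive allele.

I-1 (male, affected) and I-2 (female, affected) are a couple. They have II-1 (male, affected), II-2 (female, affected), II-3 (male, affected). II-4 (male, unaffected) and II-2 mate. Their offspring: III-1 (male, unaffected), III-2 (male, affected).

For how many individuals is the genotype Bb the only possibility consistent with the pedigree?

Obligate heterozygotes: II-2 is affected so carries B and passed b to III-1 (bb), so II-2 is Bb; III-2 is affected so carries B and received b from II-4 (bb), so III-2 is Bb.
Every other individual is either homozygous by phenotype or has at least one consistent homozygous assignment, so the count is 2.

2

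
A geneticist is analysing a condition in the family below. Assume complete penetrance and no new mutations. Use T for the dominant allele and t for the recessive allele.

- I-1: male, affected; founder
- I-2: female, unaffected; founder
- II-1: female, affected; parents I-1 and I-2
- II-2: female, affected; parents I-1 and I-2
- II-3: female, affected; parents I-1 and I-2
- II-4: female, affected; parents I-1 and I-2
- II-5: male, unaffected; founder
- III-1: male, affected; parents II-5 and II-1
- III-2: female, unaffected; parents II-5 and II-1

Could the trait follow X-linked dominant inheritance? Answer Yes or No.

A consistent assignment under X-linked dominant exists: I-1 X^T Y, I-2 X^t X^t, II-1 X^T X^t, II-2 X^T X^t, II-3 X^T X^t, II-4 X^T X^t, II-5 X^t Y, III-1 X^T Y, III-2 X^t X^t.
In this assignment every recorded phenotype matches its genotype and every non-founder's genotype is obtainable from its parents' genotypes, so the pedigree is consistent.

Yes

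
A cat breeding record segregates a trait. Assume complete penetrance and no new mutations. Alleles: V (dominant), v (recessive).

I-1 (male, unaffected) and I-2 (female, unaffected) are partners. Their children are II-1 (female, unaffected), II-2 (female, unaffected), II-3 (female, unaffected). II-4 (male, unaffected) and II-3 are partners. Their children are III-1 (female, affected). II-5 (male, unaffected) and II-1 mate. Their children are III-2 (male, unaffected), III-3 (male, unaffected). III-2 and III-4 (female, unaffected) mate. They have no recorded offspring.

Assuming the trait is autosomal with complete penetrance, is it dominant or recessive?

II-4 and II-3 are both unaffected yet have an affected child III-1. Under dominance, an affected child requires at least one affected parent, so the trait cannot be dominant.

recessive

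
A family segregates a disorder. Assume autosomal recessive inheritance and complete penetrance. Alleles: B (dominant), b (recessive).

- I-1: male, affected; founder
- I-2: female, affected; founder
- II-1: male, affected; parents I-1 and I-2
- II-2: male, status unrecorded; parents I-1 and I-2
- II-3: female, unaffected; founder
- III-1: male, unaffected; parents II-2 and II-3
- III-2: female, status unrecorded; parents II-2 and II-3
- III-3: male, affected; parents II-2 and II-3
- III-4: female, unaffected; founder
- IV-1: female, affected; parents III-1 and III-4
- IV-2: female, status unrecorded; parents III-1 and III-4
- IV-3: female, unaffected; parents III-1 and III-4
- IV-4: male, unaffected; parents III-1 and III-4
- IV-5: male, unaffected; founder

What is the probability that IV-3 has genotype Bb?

III-1 is unaffected so carries B and received b from II-2 (bb), so III-1 is Bb.
III-4 is unaffected so carries B and passed b to IV-1 (bb), so III-4 is Bb.
Their cross gives offspring ratios 1/4 BB : 1/2 Bb : 1/4 bb. Conditioning on IV-3 being unaffected, P(Bb) = 1/2 / 3/4 = 2/3.

2/3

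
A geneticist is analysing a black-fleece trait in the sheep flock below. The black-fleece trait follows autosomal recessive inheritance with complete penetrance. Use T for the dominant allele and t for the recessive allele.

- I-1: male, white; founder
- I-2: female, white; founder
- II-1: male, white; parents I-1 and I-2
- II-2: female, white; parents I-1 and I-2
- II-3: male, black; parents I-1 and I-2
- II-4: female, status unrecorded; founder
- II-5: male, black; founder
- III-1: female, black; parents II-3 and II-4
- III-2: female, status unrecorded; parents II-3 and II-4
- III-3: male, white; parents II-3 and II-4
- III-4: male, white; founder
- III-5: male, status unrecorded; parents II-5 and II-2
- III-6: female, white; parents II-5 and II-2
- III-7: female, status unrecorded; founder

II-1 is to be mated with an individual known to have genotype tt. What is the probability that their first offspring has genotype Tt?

2/3

I-1 is white so carries T and passed t to II-3 (tt), so I-1 is Tt.
I-2 is white so carries T and passed t to II-3 (tt), so I-2 is Tt.
II-1 is a white offspring of I-1 (Tt) × I-2 (Tt), whose cross gives 1/4 TT : 1/2 Tt : 1/4 tt; conditioning on being white, II-1 is TT with probability 1/3, Tt with probability 2/3.
Summing over parental genotype combinations, P(offspring has genotype Tt) = 1/3·1 + 2/3·1/2 = 2/3.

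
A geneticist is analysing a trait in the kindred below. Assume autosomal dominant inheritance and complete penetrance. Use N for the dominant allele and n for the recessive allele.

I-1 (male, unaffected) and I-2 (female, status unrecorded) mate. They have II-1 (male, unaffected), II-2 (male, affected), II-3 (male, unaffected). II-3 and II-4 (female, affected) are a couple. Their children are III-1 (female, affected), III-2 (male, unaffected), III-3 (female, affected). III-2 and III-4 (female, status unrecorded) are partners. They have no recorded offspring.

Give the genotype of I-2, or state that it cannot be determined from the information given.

Nn

From phenotype alone, I-2 is NN or Nn or nn.
I-2 passed N to II-2 (Nn, whose n came from I-1) and passed n to II-1 (nn), so I-2 is Nn.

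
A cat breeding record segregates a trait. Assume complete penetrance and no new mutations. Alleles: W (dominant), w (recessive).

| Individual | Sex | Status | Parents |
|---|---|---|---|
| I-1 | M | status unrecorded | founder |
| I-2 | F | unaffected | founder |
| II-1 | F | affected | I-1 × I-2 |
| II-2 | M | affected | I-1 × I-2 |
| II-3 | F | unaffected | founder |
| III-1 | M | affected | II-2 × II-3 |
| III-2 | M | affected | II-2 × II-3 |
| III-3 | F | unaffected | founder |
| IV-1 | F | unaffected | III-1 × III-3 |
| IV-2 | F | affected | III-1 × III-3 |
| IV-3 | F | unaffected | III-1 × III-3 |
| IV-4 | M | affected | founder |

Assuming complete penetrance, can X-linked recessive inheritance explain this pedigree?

Yes

A consistent assignment under X-linked recessive exists: I-1 X^w Y, I-2 X^W X^w, II-1 X^w X^w, II-2 X^w Y, II-3 X^W X^w, III-1 X^w Y, III-2 X^w Y, III-3 X^W X^w, IV-1 X^W X^w, IV-2 X^w X^w, IV-3 X^W X^w, IV-4 X^w Y.
In this assignment every recorded phenotype matches its genotype and every non-founder's genotype is obtainable from its parents' genotypes, so the pedigree is consistent.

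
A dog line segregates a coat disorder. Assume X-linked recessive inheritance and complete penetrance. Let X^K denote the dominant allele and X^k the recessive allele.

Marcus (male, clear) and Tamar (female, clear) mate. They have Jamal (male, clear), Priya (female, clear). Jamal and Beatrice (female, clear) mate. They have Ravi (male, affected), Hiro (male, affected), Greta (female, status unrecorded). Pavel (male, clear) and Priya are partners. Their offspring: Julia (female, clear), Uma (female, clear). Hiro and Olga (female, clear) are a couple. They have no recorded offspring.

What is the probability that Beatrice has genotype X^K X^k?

Beatrice is clear so carries K and passed k to Ravi (X^k Y), so Beatrice is X^K X^k, giving P(X^K X^k) = 1.

1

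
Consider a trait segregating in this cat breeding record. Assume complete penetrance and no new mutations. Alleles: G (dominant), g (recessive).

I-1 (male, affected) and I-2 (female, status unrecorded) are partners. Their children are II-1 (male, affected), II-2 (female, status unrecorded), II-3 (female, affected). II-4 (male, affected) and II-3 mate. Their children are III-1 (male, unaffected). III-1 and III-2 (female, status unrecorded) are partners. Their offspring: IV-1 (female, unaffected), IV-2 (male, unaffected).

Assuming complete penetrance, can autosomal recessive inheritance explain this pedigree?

No

Under autosomal recessive, III-1 (unaffected, male) cannot arise from II-4 (affected) × II-3 (affected).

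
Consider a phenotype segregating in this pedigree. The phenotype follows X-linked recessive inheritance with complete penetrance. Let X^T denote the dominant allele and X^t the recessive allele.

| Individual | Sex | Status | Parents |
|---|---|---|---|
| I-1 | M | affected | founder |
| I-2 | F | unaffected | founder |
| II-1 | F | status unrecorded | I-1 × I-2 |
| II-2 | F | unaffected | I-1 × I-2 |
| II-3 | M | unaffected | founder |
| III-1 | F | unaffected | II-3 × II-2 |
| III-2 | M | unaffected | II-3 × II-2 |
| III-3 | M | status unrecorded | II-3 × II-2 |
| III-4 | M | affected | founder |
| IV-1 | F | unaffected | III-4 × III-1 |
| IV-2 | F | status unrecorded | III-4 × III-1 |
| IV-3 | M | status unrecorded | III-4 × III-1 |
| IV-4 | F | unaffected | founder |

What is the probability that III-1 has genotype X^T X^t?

II-3 is unaffected, so II-3 is X^T Y.
II-2 is unaffected so carries T and received t from I-1 (X^t Y), so II-2 is X^T X^t.
Their cross gives offspring ratios 1/2 X^T X^T : 1/2 X^T X^t. Conditioning on III-1 being unaffected, P(X^T X^t) = 1/2 / 1 = 1/2 before taking III-1's own offspring into account.
III-4 is affected, so III-4 is X^t Y.
Now use III-1's offspring. Probability of each recorded status — unaffected daughter IV-1: 1/2 if III-1 is X^T X^t, 1 if X^T X^T. (IV-2, IV-3: equally likely either way, so uninformative.)
Bayes: P(X^T X^t) = 1/2·1/2 / (1/2·1/2 + 1/2·1) = 1/3.

1/3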